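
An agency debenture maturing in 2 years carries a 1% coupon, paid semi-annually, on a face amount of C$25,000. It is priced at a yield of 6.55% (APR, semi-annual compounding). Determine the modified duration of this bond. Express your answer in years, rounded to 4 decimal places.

1.9212 years

Periodic yield y = 0.03275. First find Macaulay duration:
  t   CF        PV=CF/(1+0.03275)^t    t·PV
  1       125.00       121.0361       121.0361
  2       125.00       117.1978       234.3957
  3       125.00       113.4813       340.4440
  4    25,125.00    22,086.4164    88,345.6656
  Σ                 22,438.1316    89,041.5413
P = 22,438.1316; Macaulay duration = 89,041.5413 / 22,438.1316 = 3.96831 half-year periods = 1.98416 years.
Modified duration = D_Mac / (1 + y) = 1.98416 / 1.03275 = 1.92124 years.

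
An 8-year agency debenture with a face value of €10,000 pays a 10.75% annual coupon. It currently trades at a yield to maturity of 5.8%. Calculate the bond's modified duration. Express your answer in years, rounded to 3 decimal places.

5.719 years

Periodic yield y = 0.058. First find Macaulay duration:
  t   CF        PV=CF/(1+0.058)^t    t·PV
  1     1,075.00     1,016.0681     1,016.0681
  2     1,075.00       960.3668     1,920.7336
  3     1,075.00       907.7191     2,723.1572
  4     1,075.00       857.9575     3,431.8301
  5     1,075.00       810.9239     4,054.6197
  6     1,075.00       766.4688     4,598.8126
  7     1,075.00       724.4506     5,071.1544
  8    11,075.00     7,054.3726    56,434.9806
  Σ                 13,098.3274    79,251.3563
P = 13,098.3274; Macaulay duration = 79,251.3563 / 13,098.3274 = 6.05049 years.
Modified duration = D_Mac / (1 + y) = 6.05049 / 1.058 = 5.71880 years.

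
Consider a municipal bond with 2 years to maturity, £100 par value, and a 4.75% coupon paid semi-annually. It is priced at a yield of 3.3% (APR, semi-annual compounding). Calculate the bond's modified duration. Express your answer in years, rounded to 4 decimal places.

1.9012 years

Periodic yield y = 0.0165. First find Macaulay duration:
  t   CF        PV=CF/(1+0.0165)^t    t·PV
  1        2.375         2.3364         2.3364
  2        2.375         2.2985         4.5970
  3        2.375         2.2612         6.7836
  4      102.375        95.8880       383.5521
  Σ                    102.7842       397.2692
P = 102.7842; Macaulay duration = 397.2692 / 102.7842 = 3.86508 half-year periods = 1.93254 years.
Modified duration = D_Mac / (1 + y) = 1.93254 / 1.0165 = 1.90117 years.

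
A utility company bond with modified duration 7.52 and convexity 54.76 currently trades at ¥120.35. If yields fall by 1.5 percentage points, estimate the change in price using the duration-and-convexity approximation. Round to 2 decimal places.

Duration effect: -D_mod·Δy = -7.52 × (-0.015) = +0.112800
Convexity effect: ½·C·(Δy)² = 0.5 × 54.76 × (-0.015)² = +0.0061605
ΔP/P ≈ +0.112800 + 0.0061605 = +0.1189605
ΔP ≈ 120.35 × (+0.1189605) = +14.316896175.

+¥14.32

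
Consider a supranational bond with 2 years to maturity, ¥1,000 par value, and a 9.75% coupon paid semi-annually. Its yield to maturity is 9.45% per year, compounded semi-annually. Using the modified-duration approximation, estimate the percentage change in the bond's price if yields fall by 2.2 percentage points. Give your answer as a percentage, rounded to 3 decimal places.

Periodic yield y = 0.04725. Modified duration first:
  t   CF        PV=CF/(1+0.04725)^t    t·PV
  1        48.75        46.5505        46.5505
  2        48.75        44.4502        88.9004
  3        48.75        42.4447       127.3341
  4     1,048.75       871.9077     3,487.6307
  Σ                  1,005.3531     3,750.4157
P = 1,005.3531; D_Mac = 3.73045 half-year periods = 1.86522 yrs; D_mod = 1.86522/(1+0.04725) = 1.78107 yrs.
ΔP/P ≈ -D_mod · Δy = -1.78107 × (-0.022) = +0.039183 = +3.9183%.

+3.918%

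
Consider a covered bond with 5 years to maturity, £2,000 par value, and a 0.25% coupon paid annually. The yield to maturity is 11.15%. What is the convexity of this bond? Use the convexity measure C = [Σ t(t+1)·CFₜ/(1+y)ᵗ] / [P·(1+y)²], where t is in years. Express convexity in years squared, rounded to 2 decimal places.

24.07

With y = 0.1115:
  t   CF        PV=CF/(1+0.1115)^t    t·PV        t(t+1)·PV
  1         5.00         4.4984         4.4984           8.9969
  2         5.00         4.0472         8.0943          24.2830
  3         5.00         3.6412        10.9235          43.6941
  4         5.00         3.2759        13.1036          65.5182
  5     2,005.00     1,181.8627     5,909.3137      35,455.8823
  Σ                  1,197.3254     5,945.9336      35,598.3744
P = 1,197.3254.
Convexity = Σ t(t+1)·PV / [P·(1+y)²] = 35,598.3744 / (1,197.3254 × 1.235432) = 24.06573.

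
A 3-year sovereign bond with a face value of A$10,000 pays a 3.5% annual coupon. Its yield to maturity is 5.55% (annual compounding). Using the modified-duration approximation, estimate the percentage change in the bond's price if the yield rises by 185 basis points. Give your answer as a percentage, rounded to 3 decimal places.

Periodic yield y = 0.0555. Modified duration first:
  t   CF        PV=CF/(1+0.0555)^t    t·PV
  1       350.00       331.5964       331.5964
  2       350.00       314.1605       628.3210
  3    10,350.00     8,801.6813    26,405.0438
  Σ                  9,447.4381    27,364.9611
P = 9,447.4381; D_Mac = 2.89655 yrs; D_mod = 2.89655/(1+0.0555) = 2.74424 yrs.
ΔP/P ≈ -D_mod · Δy = -2.74424 × (+0.0185) = -0.050768 = -5.0768%.

-5.077%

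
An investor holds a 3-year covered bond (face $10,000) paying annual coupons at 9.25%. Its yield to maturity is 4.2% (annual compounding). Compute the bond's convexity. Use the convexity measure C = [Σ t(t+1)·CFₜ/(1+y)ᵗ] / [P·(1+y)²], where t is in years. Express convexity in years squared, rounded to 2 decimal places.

9.92

With y = 0.042:
  t   CF        PV=CF/(1+0.042)^t    t·PV        t(t+1)·PV
  1       925.00       887.7159       887.7159       1,775.4319
  2       925.00       851.9347     1,703.8693       5,111.6080
  3    10,925.00     9,656.4676    28,969.4029     115,877.6115
  Σ                 11,396.1182    31,560.9882     122,764.6514
P = 11,396.1182.
Convexity = Σ t(t+1)·PV / [P·(1+y)²] = 122,764.6514 / (11,396.1182 × 1.085764) = 9.92158.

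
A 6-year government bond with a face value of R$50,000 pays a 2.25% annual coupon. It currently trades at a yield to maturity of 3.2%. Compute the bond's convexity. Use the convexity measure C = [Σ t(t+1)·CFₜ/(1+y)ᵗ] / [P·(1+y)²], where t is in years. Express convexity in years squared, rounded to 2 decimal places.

With y = 0.032:
  t   CF        PV=CF/(1+0.032)^t    t·PV        t(t+1)·PV
  1     1,125.00     1,090.1163     1,090.1163       2,180.2326
  2     1,125.00     1,056.3142     2,112.6284       6,337.8853
  3     1,125.00     1,023.5603     3,070.6809      12,282.7235
  4     1,125.00       991.8220     3,967.2880      19,836.4398
  5     1,125.00       961.0678     4,805.3391      28,832.0346
  6    51,125.00    42,320.9236   253,925.5417   1,777,478.7921
  Σ                 47,443.8042   268,971.5944   1,846,948.1080
P = 47,443.8042.
Convexity = Σ t(t+1)·PV / [P·(1+y)²] = 1,846,948.1080 / (47,443.8042 × 1.065024) = 36.55239.

36.55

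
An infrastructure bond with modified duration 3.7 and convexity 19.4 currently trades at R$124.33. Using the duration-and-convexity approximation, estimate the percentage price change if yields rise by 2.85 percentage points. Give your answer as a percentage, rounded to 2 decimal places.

-9.76%

Duration effect: -D_mod·Δy = -3.7 × (+0.0285) = -0.105450
Convexity effect: ½·C·(Δy)² = 0.5 × 19.4 × (0.0285)² = +0.007878825
ΔP/P ≈ -0.105450 + 0.007878825 = -0.097571175
= -9.7571175%.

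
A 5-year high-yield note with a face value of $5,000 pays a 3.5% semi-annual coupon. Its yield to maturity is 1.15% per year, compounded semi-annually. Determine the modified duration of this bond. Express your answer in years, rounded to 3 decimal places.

Periodic yield y = 0.00575. First find Macaulay duration:
  t   CF        PV=CF/(1+0.00575)^t    t·PV
  1        87.50        86.9998        86.9998
  2        87.50        86.5024       173.0047
  3        87.50        86.0078       258.0235
  4        87.50        85.5161       342.0644
  5        87.50        85.0272       425.1360
  6        87.50        84.5411       507.2465
  7        87.50        84.0578       588.4043
  8        87.50        83.5772       668.6175
  9        87.50        83.0994       747.8942
  10    5,087.50     4,804.0112    48,040.1118
  Σ                  5,569.3398    51,837.5026
P = 5,569.3398; Macaulay duration = 51,837.5026 / 5,569.3398 = 9.30766 half-year periods = 4.65383 years.
Modified duration = D_Mac / (1 + y) = 4.65383 / 1.00575 = 4.62722 years.

4.627 years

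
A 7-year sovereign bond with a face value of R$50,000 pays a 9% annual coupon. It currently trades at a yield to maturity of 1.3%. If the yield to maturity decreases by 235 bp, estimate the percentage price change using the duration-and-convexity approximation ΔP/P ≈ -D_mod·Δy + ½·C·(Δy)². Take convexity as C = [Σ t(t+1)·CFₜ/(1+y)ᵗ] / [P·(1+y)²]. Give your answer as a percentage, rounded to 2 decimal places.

With y = 0.013:
  t   CF        PV=CF/(1+0.013)^t    t·PV        t(t+1)·PV
  1     4,500.00     4,442.2507     4,442.2507       8,884.5015
  2     4,500.00     4,385.2426     8,770.4852      26,311.4555
  3     4,500.00     4,328.9660    12,986.8981      51,947.5923
  4     4,500.00     4,273.4117    17,093.6467      85,468.2335
  5     4,500.00     4,218.5703    21,092.8513     126,557.1079
  6     4,500.00     4,164.4326    24,986.5958     174,906.1708
  7    54,500.00    49,788.6539   348,520.5773   2,788,164.6186
  Σ                 75,601.5278   437,893.3052   3,262,239.6802
P = 75,601.5278; D_Mac = 5.79212 yrs; D_mod = 5.71779 yrs; C = 42.05004.
Duration effect: -5.71779 × (-0.0235) = +0.134368
Convexity effect: 0.5 × 42.05004 × (-0.0235)² = +0.0116111
ΔP/P ≈ +0.134368 + 0.0116111 = +0.145979 = +14.5979%.

+14.60%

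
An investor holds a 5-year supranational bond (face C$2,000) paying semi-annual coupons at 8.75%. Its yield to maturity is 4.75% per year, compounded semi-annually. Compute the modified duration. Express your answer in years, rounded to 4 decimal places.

Periodic yield y = 0.02375. First find Macaulay duration:
  t   CF        PV=CF/(1+0.02375)^t    t·PV
  1        87.50        85.4701        85.4701
  2        87.50        83.4873       166.9745
  3        87.50        81.5504       244.6513
  4        87.50        79.6585       318.6342
  5        87.50        77.8105       389.0527
  6        87.50        76.0054       456.0325
  7        87.50        74.2422       519.6952
  8        87.50        72.5198       580.1586
  9        87.50        70.8374       637.5369
  10    2,087.50     1,650.7729    16,507.7292
  Σ                  2,352.3547    19,905.9353
P = 2,352.3547; Macaulay duration = 19,905.9353 / 2,352.3547 = 8.46213 half-year periods = 4.23107 years.
Modified duration = D_Mac / (1 + y) = 4.23107 / 1.02375 = 4.13291 years.

4.1329 years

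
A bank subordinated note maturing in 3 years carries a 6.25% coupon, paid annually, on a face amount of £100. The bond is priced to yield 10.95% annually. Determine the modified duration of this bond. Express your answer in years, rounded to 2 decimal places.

2.54 years

Periodic yield y = 0.1095. First find Macaulay duration:
  t   CF        PV=CF/(1+0.1095)^t    t·PV
  1         6.25         5.6332         5.6332
  2         6.25         5.0772        10.1544
  3       106.25        77.7942       233.3825
  Σ                     88.5045       249.1701
P = 88.5045; Macaulay duration = 249.1701 / 88.5045 = 2.81534 years.
Modified duration = D_Mac / (1 + y) = 2.81534 / 1.1095 = 2.53748 years.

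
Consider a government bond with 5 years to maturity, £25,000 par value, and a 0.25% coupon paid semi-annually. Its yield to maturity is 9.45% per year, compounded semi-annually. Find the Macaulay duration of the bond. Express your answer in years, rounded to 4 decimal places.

Periodic yield y = 0.04725. Discount each cash flow and weight by its period:
  t   CF        PV=CF/(1+0.04725)^t    t·PV
  1        31.25        29.8401        29.8401
  2        31.25        28.4937        56.9875
  3        31.25        27.2081        81.6244
  4        31.25        25.9806       103.9222
  5        31.25        24.8084       124.0418
  6        31.25        23.6891       142.1344
  7        31.25        22.6203       158.3418
  8        31.25        21.5997       172.7973
  9        31.25        20.6251       185.6262
  10   25,031.25    15,775.3443   157,753.4433
  Σ                 16,000.2093   158,808.7590
Price P = Σ PV = 16,000.2093.
Macaulay duration = Σ(t·PV) / P = 158,808.7590 / 16,000.2093 = 9.92542 half-year periods.
In years: 9.92542 / 2 = 4.96271 years.

4.9627 years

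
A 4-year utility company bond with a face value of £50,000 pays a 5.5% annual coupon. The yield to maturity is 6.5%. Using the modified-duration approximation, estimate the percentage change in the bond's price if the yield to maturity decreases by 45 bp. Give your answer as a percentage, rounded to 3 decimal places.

Periodic yield y = 0.065. Modified duration first:
  t   CF        PV=CF/(1+0.065)^t    t·PV
  1     2,750.00     2,582.1596     2,582.1596
  2     2,750.00     2,424.5630     4,849.1261
  3     2,750.00     2,276.5850     6,829.7550
  4    52,750.00    41,003.7930   164,015.1722
  Σ                 48,287.1007   178,276.2129
P = 48,287.1007; D_Mac = 3.69200 yrs; D_mod = 3.69200/(1+0.065) = 3.46667 yrs.
ΔP/P ≈ -D_mod · Δy = -3.46667 × (-0.0045) = +0.015600 = +1.5600%.

+1.560%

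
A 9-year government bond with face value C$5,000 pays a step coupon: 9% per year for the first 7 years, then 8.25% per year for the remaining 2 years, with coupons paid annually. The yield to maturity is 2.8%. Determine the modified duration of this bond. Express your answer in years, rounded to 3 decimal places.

Periodic yield y = 0.028. First find Macaulay duration:
  t   CF        PV=CF/(1+0.028)^t    t·PV
  1       450.00       437.7432       437.7432
  2       450.00       425.8202       851.6404
  3       450.00       414.2220     1,242.6660
  4       450.00       402.9397     1,611.7588
  5       450.00       391.9647     1,959.8234
  6       450.00       381.2886     2,287.7316
  7       450.00       370.9033     2,596.3232
  8       412.50       330.7341     2,645.8732
  9     5,412.50     4,221.4328    37,992.8950
  Σ                  7,377.0486    51,626.4548
P = 7,377.0486; Macaulay duration = 51,626.4548 / 7,377.0486 = 6.99825 years.
Modified duration = D_Mac / (1 + y) = 6.99825 / 1.028 = 6.80764 years.

6.808 years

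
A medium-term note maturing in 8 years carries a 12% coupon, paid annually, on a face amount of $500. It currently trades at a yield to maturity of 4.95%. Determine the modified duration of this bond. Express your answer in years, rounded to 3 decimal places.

5.715 years

Periodic yield y = 0.0495. First find Macaulay duration:
  t   CF        PV=CF/(1+0.0495)^t    t·PV
  1        60.00        57.1701        57.1701
  2        60.00        54.4736       108.9473
  3        60.00        51.9044       155.7131
  4        60.00        49.4563       197.8251
  5        60.00        47.1237       235.6183
  6        60.00        44.9011       269.4064
  7        60.00        42.7833       299.4830
  8       560.00       380.4771     3,043.8165
  Σ                    728.2894     4,367.9798
P = 728.2894; Macaulay duration = 4,367.9798 / 728.2894 = 5.99759 years.
Modified duration = D_Mac / (1 + y) = 5.99759 / 1.0495 = 5.71471 years.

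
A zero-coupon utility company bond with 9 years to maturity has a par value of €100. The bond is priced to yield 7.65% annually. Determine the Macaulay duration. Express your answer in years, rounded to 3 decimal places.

A zero-coupon bond has a single cash flow at maturity, so its Macaulay duration equals its maturity: 9 years.

9.000 years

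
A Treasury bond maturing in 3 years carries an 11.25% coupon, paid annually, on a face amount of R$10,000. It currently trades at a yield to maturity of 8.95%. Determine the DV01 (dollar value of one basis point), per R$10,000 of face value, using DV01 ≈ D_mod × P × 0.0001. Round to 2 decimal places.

Periodic yield y = 0.0895.
  t   CF        PV=CF/(1+0.0895)^t    t·PV
  1     1,125.00     1,032.5838     1,032.5838
  2     1,125.00       947.7593     1,895.5186
  3    11,125.00     8,602.3739    25,807.1217
  Σ                 10,582.7170    28,735.2241
P = 10,582.7170; D_Mac = 2.71530 yrs; D_mod = 2.49224 yrs.
DV01 ≈ 2.49224 × 10,582.7170 × 0.0001 = 2.637469.

R$2.64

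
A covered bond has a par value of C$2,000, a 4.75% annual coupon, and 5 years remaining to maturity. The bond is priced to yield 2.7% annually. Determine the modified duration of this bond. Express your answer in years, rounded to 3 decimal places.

Periodic yield y = 0.027. First find Macaulay duration:
  t   CF        PV=CF/(1+0.027)^t    t·PV
  1        95.00        92.5024        92.5024
  2        95.00        90.0705       180.1411
  3        95.00        87.7026       263.1077
  4        95.00        85.3968       341.5874
  5     2,095.00     1,833.7149     9,168.5744
  Σ                  2,189.3873    10,045.9130
P = 2,189.3873; Macaulay duration = 10,045.9130 / 2,189.3873 = 4.58846 years.
Modified duration = D_Mac / (1 + y) = 4.58846 / 1.027 = 4.46783 years.

4.468 years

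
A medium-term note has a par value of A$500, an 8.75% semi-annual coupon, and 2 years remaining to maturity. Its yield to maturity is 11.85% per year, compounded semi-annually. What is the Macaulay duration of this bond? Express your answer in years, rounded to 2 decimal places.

1.87 years

Periodic yield y = 0.05925. Discount each cash flow and weight by its period:
  t   CF        PV=CF/(1+0.05925)^t    t·PV
  1       21.875        20.6514        20.6514
  2       21.875        19.4963        38.9925
  3       21.875        18.4057        55.2171
  4      521.875       414.5459     1,658.1835
  Σ                    473.0992     1,773.0446
Price P = Σ PV = 473.0992.
Macaulay duration = Σ(t·PV) / P = 1,773.0446 / 473.0992 = 3.74772 half-year periods.
In years: 3.74772 / 2 = 1.87386 years.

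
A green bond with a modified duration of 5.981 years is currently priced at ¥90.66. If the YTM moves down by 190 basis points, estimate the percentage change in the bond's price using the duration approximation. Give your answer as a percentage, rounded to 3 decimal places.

Duration approximation: ΔP/P ≈ -D_mod · Δy = -5.981 × (-0.019) = +0.113639.
As a percentage: +11.3639%.

+11.364%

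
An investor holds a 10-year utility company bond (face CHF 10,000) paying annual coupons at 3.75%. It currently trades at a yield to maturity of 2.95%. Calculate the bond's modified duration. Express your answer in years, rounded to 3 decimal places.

Periodic yield y = 0.0295. First find Macaulay duration:
  t   CF        PV=CF/(1+0.0295)^t    t·PV
  1       375.00       364.2545       364.2545
  2       375.00       353.8169       707.6338
  3       375.00       343.6784     1,031.0351
  4       375.00       333.8304     1,335.3215
  5       375.00       324.2646     1,621.3229
  6       375.00       314.9729     1,889.8373
  7       375.00       305.9474     2,141.6320
  8       375.00       297.1806     2,377.4448
  9       375.00       288.6650     2,597.9849
  10   10,375.00     7,757.5502    77,575.5022
  Σ                 10,684.1609    91,641.9691
P = 10,684.1609; Macaulay duration = 91,641.9691 / 10,684.1609 = 8.57737 years.
Modified duration = D_Mac / (1 + y) = 8.57737 / 1.0295 = 8.33159 years.

8.332 years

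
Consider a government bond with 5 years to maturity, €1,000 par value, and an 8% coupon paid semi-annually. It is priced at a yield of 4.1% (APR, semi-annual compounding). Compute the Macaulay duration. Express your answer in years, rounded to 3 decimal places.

4.288 years

Periodic yield y = 0.0205. Discount each cash flow and weight by its period:
  t   CF        PV=CF/(1+0.0205)^t    t·PV
  1        40.00        39.1965        39.1965
  2        40.00        38.4091        76.8182
  3        40.00        37.6375       112.9126
  4        40.00        36.8814       147.5258
  5        40.00        36.1406       180.7028
  6        40.00        35.4146       212.4874
  7        40.00        34.7032       242.9221
  8        40.00        34.0060       272.0482
  9        40.00        33.3229       299.9062
  10    1,040.00       848.9913     8,489.9132
  Σ                  1,174.7031    10,074.4329
Price P = Σ PV = 1,174.7031.
Macaulay duration = Σ(t·PV) / P = 10,074.4329 / 1,174.7031 = 8.57615 half-year periods.
In years: 8.57615 / 2 = 4.28808 years.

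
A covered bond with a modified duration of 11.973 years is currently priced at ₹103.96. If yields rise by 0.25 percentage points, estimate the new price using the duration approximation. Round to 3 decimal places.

₹100.848

Duration approximation: ΔP/P ≈ -D_mod · Δy = -11.973 × (+0.0025) = -0.0299325.
New price ≈ 103.96 × (1 - 0.0299325) = 100.8482173.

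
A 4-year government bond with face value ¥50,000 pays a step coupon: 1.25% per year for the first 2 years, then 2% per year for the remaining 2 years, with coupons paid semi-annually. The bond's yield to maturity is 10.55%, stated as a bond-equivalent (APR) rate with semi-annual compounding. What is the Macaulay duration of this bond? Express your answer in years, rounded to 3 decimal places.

Periodic yield y = 0.05275. Discount each cash flow and weight by its period:
  t   CF        PV=CF/(1+0.05275)^t    t·PV
  1       312.50       296.8416       296.8416
  2       312.50       281.9678       563.9356
  3       312.50       267.8393       803.5178
  4       312.50       254.4187     1,017.6748
  5       500.00       386.6729     1,933.3646
  6       500.00       367.2979     2,203.7877
  7       500.00       348.8938     2,442.2566
  8    50,500.00    33,472.5946   267,780.7566
  Σ                 35,676.5266   277,042.1354
Price P = Σ PV = 35,676.5266.
Macaulay duration = Σ(t·PV) / P = 277,042.1354 / 35,676.5266 = 7.76539 half-year periods.
In years: 7.76539 / 2 = 3.88269 years.

3.883 years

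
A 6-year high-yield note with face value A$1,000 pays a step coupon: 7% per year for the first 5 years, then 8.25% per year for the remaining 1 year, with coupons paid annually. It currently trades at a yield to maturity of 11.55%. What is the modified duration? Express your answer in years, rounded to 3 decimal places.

4.478 years

Periodic yield y = 0.1155. First find Macaulay duration:
  t   CF        PV=CF/(1+0.1155)^t    t·PV
  1        70.00        62.7521        62.7521
  2        70.00        56.2547       112.5094
  3        70.00        50.4300       151.2901
  4        70.00        45.2085       180.8339
  5        70.00        40.5275       202.6377
  6     1,082.50       561.8372     3,371.0229
  Σ                    817.0100     4,081.0461
P = 817.0100; Macaulay duration = 4,081.0461 / 817.0100 = 4.99510 years.
Modified duration = D_Mac / (1 + y) = 4.99510 / 1.1155 = 4.47790 years.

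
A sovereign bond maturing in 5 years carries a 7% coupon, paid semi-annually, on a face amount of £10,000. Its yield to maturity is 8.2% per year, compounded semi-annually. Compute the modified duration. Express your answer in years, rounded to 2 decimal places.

Periodic yield y = 0.041. First find Macaulay duration:
  t   CF        PV=CF/(1+0.041)^t    t·PV
  1       350.00       336.2152       336.2152
  2       350.00       322.9733       645.9465
  3       350.00       310.2529       930.7587
  4       350.00       298.0335     1,192.1341
  5       350.00       286.2954     1,431.4771
  6       350.00       275.0196     1,650.1177
  7       350.00       264.1879     1,849.3154
  8       350.00       253.7828     2,030.2625
  9       350.00       243.7875     2,194.0877
  10   10,350.00     6,925.2117    69,252.1171
  Σ                  9,515.7599    81,512.4320
P = 9,515.7599; Macaulay duration = 81,512.4320 / 9,515.7599 = 8.56605 half-year periods = 4.28302 years.
Modified duration = D_Mac / (1 + y) = 4.28302 / 1.041 = 4.11434 years.

4.11 years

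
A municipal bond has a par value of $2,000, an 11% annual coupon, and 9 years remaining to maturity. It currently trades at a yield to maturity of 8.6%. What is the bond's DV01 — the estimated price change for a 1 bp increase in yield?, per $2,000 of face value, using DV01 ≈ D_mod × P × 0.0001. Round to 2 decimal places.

$1.34

Periodic yield y = 0.086.
  t   CF        PV=CF/(1+0.086)^t    t·PV
  1       220.00       202.5783       202.5783
  2       220.00       186.5362       373.0723
  3       220.00       171.7644       515.2933
  4       220.00       158.1624       632.6498
  5       220.00       145.6376       728.1881
  6       220.00       134.1046       804.6277
  7       220.00       123.4849       864.3944
  8       220.00       113.7062       909.6495
  9     2,220.00     1,056.5366     9,508.8294
  Σ                  2,292.5112    14,539.2827
P = 2,292.5112; D_Mac = 6.34208 yrs; D_mod = 5.83985 yrs.
DV01 ≈ 5.83985 × 2,292.5112 × 0.0001 = 1.338792.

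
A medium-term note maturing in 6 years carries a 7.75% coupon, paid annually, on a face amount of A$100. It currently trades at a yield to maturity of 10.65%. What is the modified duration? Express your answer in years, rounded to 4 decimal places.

Periodic yield y = 0.1065. First find Macaulay duration:
  t   CF        PV=CF/(1+0.1065)^t    t·PV
  1         7.75         7.0041         7.0041
  2         7.75         6.3299        12.6599
  3         7.75         5.7207        17.1620
  4         7.75         5.1701        20.6803
  5         7.75         4.6724        23.3622
  6       107.75        58.7096       352.2573
  Σ                     87.6067       433.1258
P = 87.6067; Macaulay duration = 433.1258 / 87.6067 = 4.94398 years.
Modified duration = D_Mac / (1 + y) = 4.94398 / 1.1065 = 4.46812 years.

4.4681 years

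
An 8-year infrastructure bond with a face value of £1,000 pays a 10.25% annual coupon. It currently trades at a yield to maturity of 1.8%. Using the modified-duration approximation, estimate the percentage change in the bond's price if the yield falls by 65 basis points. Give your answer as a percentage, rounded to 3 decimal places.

+4.038%

Periodic yield y = 0.018. Modified duration first:
  t   CF        PV=CF/(1+0.018)^t    t·PV
  1       102.50       100.6876       100.6876
  2       102.50        98.9073       197.8146
  3       102.50        97.1584       291.4753
  4       102.50        95.4405       381.7620
  5       102.50        93.7530       468.7648
  6       102.50        92.0952       552.5715
  7       102.50        90.4668       633.2679
  8     1,102.50       955.8646     7,646.9167
  Σ                  1,624.3735    10,273.2604
P = 1,624.3735; D_Mac = 6.32444 yrs; D_mod = 6.32444/(1+0.018) = 6.21262 yrs.
ΔP/P ≈ -D_mod · Δy = -6.21262 × (-0.0065) = +0.040382 = +4.0382%.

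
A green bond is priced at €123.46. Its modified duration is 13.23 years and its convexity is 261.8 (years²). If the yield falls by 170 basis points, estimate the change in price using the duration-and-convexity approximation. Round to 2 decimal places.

+€32.44

Duration effect: -D_mod·Δy = -13.23 × (-0.017) = +0.224910
Convexity effect: ½·C·(Δy)² = 0.5 × 261.8 × (-0.017)² = +0.0378301
ΔP/P ≈ +0.224910 + 0.0378301 = +0.2627401
ΔP ≈ 123.46 × (+0.2627401) = +32.437892746.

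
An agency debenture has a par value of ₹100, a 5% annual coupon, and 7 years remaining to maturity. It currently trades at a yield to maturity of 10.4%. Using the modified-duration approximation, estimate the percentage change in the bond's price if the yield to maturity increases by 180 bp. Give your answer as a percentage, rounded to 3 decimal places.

Periodic yield y = 0.104. Modified duration first:
  t   CF        PV=CF/(1+0.104)^t    t·PV
  1         5.00         4.5290         4.5290
  2         5.00         4.1023         8.2047
  3         5.00         3.7159        11.1477
  4         5.00         3.3658        13.4634
  5         5.00         3.0488        15.2438
  6         5.00         2.7616        16.5694
  7       105.00        52.5298       367.7086
  Σ                     74.0532       436.8666
P = 74.0532; D_Mac = 5.89936 yrs; D_mod = 5.89936/(1+0.104) = 5.34362 yrs.
ΔP/P ≈ -D_mod · Δy = -5.34362 × (+0.018) = -0.096185 = -9.6185%.

-9.619%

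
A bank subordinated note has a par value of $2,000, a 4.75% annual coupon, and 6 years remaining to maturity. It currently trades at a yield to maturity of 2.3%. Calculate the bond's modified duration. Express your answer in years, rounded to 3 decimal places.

Periodic yield y = 0.023. First find Macaulay duration:
  t   CF        PV=CF/(1+0.023)^t    t·PV
  1        95.00        92.8641        92.8641
  2        95.00        90.7763       181.5525
  3        95.00        88.7354       266.2061
  4        95.00        86.7403       346.9613
  5        95.00        84.7902       423.9508
  6     2,095.00     1,827.8065    10,966.8392
  Σ                  2,271.7128    12,278.3740
P = 2,271.7128; Macaulay duration = 12,278.3740 / 2,271.7128 = 5.40490 years.
Modified duration = D_Mac / (1 + y) = 5.40490 / 1.023 = 5.28338 years.

5.283 years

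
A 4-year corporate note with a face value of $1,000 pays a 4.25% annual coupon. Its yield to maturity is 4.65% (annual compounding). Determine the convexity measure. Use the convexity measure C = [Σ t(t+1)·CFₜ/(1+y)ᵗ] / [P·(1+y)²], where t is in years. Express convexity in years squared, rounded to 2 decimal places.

With y = 0.0465:
  t   CF        PV=CF/(1+0.0465)^t    t·PV        t(t+1)·PV
  1        42.50        40.6116        40.6116          81.2231
  2        42.50        38.8070        77.6141         232.8422
  3        42.50        37.0827       111.2481         444.9923
  4     1,042.50       869.1988     3,476.7953      17,383.9766
  Σ                    985.7001     3,706.2690      18,143.0342
P = 985.7001.
Convexity = Σ t(t+1)·PV / [P·(1+y)²] = 18,143.0342 / (985.7001 × 1.095162) = 16.80686.

16.81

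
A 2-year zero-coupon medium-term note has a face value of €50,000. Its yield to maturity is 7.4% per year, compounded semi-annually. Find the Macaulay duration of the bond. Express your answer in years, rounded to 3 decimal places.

A zero-coupon bond has a single cash flow at maturity, so its Macaulay duration equals its maturity: 2 years.
(Equivalently: 4 semi-annual periods ÷ 2 = 2 years.)

2.000 years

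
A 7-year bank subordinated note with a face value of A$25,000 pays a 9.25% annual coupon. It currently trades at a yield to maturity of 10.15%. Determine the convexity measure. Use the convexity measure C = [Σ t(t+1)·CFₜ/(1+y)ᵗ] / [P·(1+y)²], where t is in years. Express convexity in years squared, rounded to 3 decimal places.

With y = 0.1015:
  t   CF        PV=CF/(1+0.1015)^t    t·PV        t(t+1)·PV
  1     2,312.50     2,099.4099     2,099.4099       4,198.8198
  2     2,312.50     1,905.9554     3,811.9108      11,435.7325
  3     2,312.50     1,730.3272     5,190.9816      20,763.9265
  4     2,312.50     1,570.8826     6,283.5305      31,417.6525
  5     2,312.50     1,426.1304     7,130.6519      42,783.9116
  6     2,312.50     1,294.7166     7,768.2999      54,378.0992
  7    27,312.50    13,882.5723    97,178.0061     777,424.0487
  Σ                 23,909.9945   129,462.7908     942,402.1909
P = 23,909.9945.
Convexity = Σ t(t+1)·PV / [P·(1+y)²] = 942,402.1909 / (23,909.9945 × 1.213302) = 32.48537.

32.485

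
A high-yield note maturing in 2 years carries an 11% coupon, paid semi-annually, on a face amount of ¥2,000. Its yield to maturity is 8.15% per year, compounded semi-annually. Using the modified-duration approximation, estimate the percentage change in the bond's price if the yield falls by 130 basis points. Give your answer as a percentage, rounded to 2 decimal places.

+2.31%

Periodic yield y = 0.04075. Modified duration first:
  t   CF        PV=CF/(1+0.04075)^t    t·PV
  1       110.00       105.6930       105.6930
  2       110.00       101.5547       203.1093
  3       110.00        97.5783       292.7350
  4     2,110.00     1,798.4434     7,193.7736
  Σ                  2,103.2694     7,795.3110
P = 2,103.2694; D_Mac = 3.70628 half-year periods = 1.85314 yrs; D_mod = 1.85314/(1+0.04075) = 1.78058 yrs.
ΔP/P ≈ -D_mod · Δy = -1.78058 × (-0.013) = +0.023148 = +2.3148%.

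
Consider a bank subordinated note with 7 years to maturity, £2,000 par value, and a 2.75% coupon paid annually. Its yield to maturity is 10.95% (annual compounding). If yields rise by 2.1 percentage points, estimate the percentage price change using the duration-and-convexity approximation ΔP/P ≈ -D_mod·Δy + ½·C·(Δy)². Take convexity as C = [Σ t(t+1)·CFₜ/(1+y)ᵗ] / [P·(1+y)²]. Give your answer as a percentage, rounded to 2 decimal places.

-11.01%

With y = 0.1095:
  t   CF        PV=CF/(1+0.1095)^t    t·PV        t(t+1)·PV
  1        55.00        49.5719        49.5719          99.1438
  2        55.00        44.6795        89.3590         268.0769
  3        55.00        40.2699       120.8098         483.2390
  4        55.00        36.2956       145.1822         725.9111
  5        55.00        32.7134       163.5672         981.4031
  6        55.00        29.4848       176.9091       1,238.3635
  7     2,055.00       992.9347     6,950.5428      55,604.3422
  Σ                  1,225.9498     7,695.9418      59,400.4795
P = 1,225.9498; D_Mac = 6.27753 yrs; D_mod = 5.65798 yrs; C = 39.36069.
Duration effect: -5.65798 × (+0.021) = -0.118818
Convexity effect: 0.5 × 39.36069 × (0.021)² = +0.0086790
ΔP/P ≈ -0.118818 + 0.0086790 = -0.110139 = -11.0139%.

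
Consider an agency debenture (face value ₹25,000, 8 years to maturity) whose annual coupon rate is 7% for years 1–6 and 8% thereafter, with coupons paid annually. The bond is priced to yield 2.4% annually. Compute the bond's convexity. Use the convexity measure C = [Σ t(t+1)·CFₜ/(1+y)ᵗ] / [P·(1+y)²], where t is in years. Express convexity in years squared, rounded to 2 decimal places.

53.15

With y = 0.024:
  t   CF        PV=CF/(1+0.024)^t    t·PV        t(t+1)·PV
  1     1,750.00     1,708.9844     1,708.9844       3,417.9688
  2     1,750.00     1,668.9301     3,337.8601      10,013.5803
  3     1,750.00     1,629.8145     4,889.4435      19,557.7741
  4     1,750.00     1,591.6157     6,366.4629      31,832.3146
  5     1,750.00     1,554.3122     7,771.5612      46,629.3670
  6     1,750.00     1,517.8830     9,107.2982      63,751.0877
  7     2,000.00     1,694.0659    11,858.4613      94,867.6901
  8    27,000.00    22,333.8765   178,671.0123   1,608,039.1108
  Σ                 33,699.4824   223,711.0839   1,878,108.8934
P = 33,699.4824.
Convexity = Σ t(t+1)·PV / [P·(1+y)²] = 1,878,108.8934 / (33,699.4824 × 1.048576) = 53.14931.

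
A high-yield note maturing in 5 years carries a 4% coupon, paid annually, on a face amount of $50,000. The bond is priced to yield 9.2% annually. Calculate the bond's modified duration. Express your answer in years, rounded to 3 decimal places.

Periodic yield y = 0.092. First find Macaulay duration:
  t   CF        PV=CF/(1+0.092)^t    t·PV
  1     2,000.00     1,831.5018     1,831.5018
  2     2,000.00     1,677.1995     3,354.3990
  3     2,000.00     1,535.8970     4,607.6909
  4     2,000.00     1,406.4990     5,625.9962
  5    52,000.00    33,488.0725   167,440.3627
  Σ                 39,939.1699   182,859.9506
P = 39,939.1699; Macaulay duration = 182,859.9506 / 39,939.1699 = 4.57846 years.
Modified duration = D_Mac / (1 + y) = 4.57846 / 1.092 = 4.19273 years.

4.193 years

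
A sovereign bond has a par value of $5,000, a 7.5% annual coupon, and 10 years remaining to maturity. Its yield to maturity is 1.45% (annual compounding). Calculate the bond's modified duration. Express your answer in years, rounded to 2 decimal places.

7.83 years

Periodic yield y = 0.0145. First find Macaulay duration:
  t   CF        PV=CF/(1+0.0145)^t    t·PV
  1       375.00       369.6402       369.6402
  2       375.00       364.3570       728.7141
  3       375.00       359.1494     1,077.4481
  4       375.00       354.0161     1,416.0646
  5       375.00       348.9563     1,744.7814
  6       375.00       343.9687     2,063.8124
  7       375.00       339.0525     2,373.3673
  8       375.00       334.2065     2,673.6518
  9       375.00       329.4297     2,964.8677
  10    5,375.00     4,654.3384    46,543.3839
  Σ                  7,797.1148    61,955.7313
P = 7,797.1148; Macaulay duration = 61,955.7313 / 7,797.1148 = 7.94598 years.
Modified duration = D_Mac / (1 + y) = 7.94598 / 1.0145 = 7.83241 years.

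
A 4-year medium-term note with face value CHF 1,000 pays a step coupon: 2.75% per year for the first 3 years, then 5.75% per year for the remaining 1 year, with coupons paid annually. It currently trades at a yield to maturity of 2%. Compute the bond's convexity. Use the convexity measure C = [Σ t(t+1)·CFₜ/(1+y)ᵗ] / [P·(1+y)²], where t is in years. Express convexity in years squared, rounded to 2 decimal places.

With y = 0.02:
  t   CF        PV=CF/(1+0.02)^t    t·PV        t(t+1)·PV
  1        27.50        26.9608        26.9608          53.9216
  2        27.50        26.4321        52.8643         158.5928
  3        27.50        25.9139        77.7416         310.9664
  4     1,057.50       976.9665     3,907.8662      19,539.3308
  Σ                  1,056.2733     4,065.4328      20,062.8115
P = 1,056.2733.
Convexity = Σ t(t+1)·PV / [P·(1+y)²] = 20,062.8115 / (1,056.2733 × 1.040400) = 18.25640.

18.26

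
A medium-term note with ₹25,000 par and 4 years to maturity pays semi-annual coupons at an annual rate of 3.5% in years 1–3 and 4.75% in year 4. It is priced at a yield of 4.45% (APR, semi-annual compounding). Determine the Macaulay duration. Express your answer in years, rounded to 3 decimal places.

3.762 years

Periodic yield y = 0.02225. Discount each cash flow and weight by its period:
  t   CF        PV=CF/(1+0.02225)^t    t·PV
  1       437.50       427.9775       427.9775
  2       437.50       418.6623       837.3245
  3       437.50       409.5498     1,228.6493
  4       437.50       400.6356     1,602.5426
  5       437.50       391.9155     1,959.5776
  6       437.50       383.3852     2,300.3112
  7       593.75       508.9836     3,562.8852
  8    25,593.75    21,462.3350   171,698.6801
  Σ                 24,403.4445   183,617.9480
Price P = Σ PV = 24,403.4445.
Macaulay duration = Σ(t·PV) / P = 183,617.9480 / 24,403.4445 = 7.52426 half-year periods.
In years: 7.52426 / 2 = 3.76213 years.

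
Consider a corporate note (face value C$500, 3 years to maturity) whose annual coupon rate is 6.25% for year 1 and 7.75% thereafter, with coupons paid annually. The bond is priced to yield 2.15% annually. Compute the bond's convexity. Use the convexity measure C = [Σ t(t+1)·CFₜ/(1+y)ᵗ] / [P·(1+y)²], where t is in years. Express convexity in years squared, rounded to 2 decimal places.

10.62

With y = 0.0215:
  t   CF        PV=CF/(1+0.0215)^t    t·PV        t(t+1)·PV
  1        31.25        30.5923        30.5923          61.1845
  2        38.75        37.1360        74.2720         222.8159
  3       538.75       505.4430     1,516.3289       6,065.3158
  Σ                    573.1712     1,621.1932       6,349.3162
P = 573.1712.
Convexity = Σ t(t+1)·PV / [P·(1+y)²] = 6,349.3162 / (573.1712 × 1.043462) = 10.61612.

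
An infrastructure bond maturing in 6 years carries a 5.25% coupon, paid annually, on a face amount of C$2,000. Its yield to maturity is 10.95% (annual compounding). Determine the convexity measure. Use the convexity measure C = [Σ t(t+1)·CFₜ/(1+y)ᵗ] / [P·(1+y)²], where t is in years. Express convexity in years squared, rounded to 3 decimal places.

With y = 0.1095:
  t   CF        PV=CF/(1+0.1095)^t    t·PV        t(t+1)·PV
  1       105.00        94.6372        94.6372         189.2744
  2       105.00        85.2972       170.5944         511.7831
  3       105.00        76.8789       230.6368         922.5473
  4       105.00        69.2915       277.1661       1,385.8304
  5       105.00        62.4529       312.2646       1,873.5877
  6     2,105.00     1,128.4654     6,770.7926      47,395.5482
  Σ                  1,517.0232     7,856.0917      52,278.5711
P = 1,517.0232.
Convexity = Σ t(t+1)·PV / [P·(1+y)²] = 52,278.5711 / (1,517.0232 × 1.230990) = 27.99477.

27.995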